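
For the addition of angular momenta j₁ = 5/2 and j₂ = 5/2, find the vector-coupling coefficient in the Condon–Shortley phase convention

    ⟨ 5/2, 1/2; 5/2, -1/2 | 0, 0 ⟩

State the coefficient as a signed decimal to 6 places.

√[1·5!0!0!/6! · 3!2!2!3!0!0!] = √(24)
  +(−1)^2/∏(2,3,0,0,0,0)! = 1/12  (running 1/12)
⟨..|..⟩ = √(24)·(1/12) = +0.408248

+0.408248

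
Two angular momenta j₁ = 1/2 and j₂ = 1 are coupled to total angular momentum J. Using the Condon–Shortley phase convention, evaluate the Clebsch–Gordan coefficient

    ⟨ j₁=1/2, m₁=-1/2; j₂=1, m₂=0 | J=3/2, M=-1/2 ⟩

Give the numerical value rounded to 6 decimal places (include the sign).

√[4·0!1!2!/4! · 0!1!1!1!1!2!] = √(2/3)
  +(−1)^0/∏(0,0,1,1,0,1)! = 1  (running 1)
⟨..|..⟩ = √(2/3)·(1) = +0.816497

+0.816497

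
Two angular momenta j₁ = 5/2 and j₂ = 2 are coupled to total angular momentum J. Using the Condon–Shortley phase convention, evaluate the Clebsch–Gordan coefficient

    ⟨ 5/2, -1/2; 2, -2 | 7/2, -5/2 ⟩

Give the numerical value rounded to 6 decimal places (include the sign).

+0.712697  (= +√(32/63))

j₁+j₂−J=1  J+j₁−j₂=4  J−j₁+j₂=3  j₁+j₂+J+1=9
(j₁±m₁, j₂±m₂, J±M) = (2,3,0,4,1,6)
P² = 4608/7
sum k=0..0:
  [0] +1/36 = 1/36
S = 1/36
C² = P²·S² = 32/63 ; C = +0.712697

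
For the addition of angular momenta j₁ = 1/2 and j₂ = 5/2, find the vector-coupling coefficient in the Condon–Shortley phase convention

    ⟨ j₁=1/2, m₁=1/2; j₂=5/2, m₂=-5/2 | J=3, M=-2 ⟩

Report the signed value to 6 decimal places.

+0.408248  (= +√(1/6))

j₁+j₂−J=0  J+j₁−j₂=1  J−j₁+j₂=5  j₁+j₂+J+1=7
(j₁±m₁, j₂±m₂, J±M) = (1,0,0,5,1,5)
P² = 2400
sum k=0..0:
  [0] +1/120 = 1/120
S = 1/120
C² = P²·S² = 1/6 ; C = +0.408248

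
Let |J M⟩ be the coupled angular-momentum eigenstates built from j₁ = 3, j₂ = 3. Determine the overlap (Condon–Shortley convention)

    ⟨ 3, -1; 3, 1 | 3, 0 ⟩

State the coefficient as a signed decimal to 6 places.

+√(1/6) = +0.408248

j₁+j₂−J=3  J+j₁−j₂=3  J−j₁+j₂=3  j₁+j₂+J+1=10
(j₁±m₁, j₂±m₂, J±M) = (2,4,4,2,3,3)
P² = 864/25
sum k=1..3:
  [1] −1/72 = -1/72
  [2] +1/8 = 1/8
  [3] −1/24 = -1/24
S = 5/72
C² = P²·S² = 1/6 ; C = +0.408248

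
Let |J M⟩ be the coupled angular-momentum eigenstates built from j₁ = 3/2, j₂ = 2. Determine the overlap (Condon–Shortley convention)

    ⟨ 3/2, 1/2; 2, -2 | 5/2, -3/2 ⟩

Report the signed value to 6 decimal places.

+√(16/35) ≈ +0.676123

j₁+j₂−J=1  J+j₁−j₂=2  J−j₁+j₂=3  j₁+j₂+J+1=7
(j₁±m₁, j₂±m₂, J±M) = (2,1,0,4,1,4)
P² = 576/35
sum k=0..0:
  [0] +1/6 = 1/6
S = 1/6
C² = P²·S² = 16/35 ; C = +0.676123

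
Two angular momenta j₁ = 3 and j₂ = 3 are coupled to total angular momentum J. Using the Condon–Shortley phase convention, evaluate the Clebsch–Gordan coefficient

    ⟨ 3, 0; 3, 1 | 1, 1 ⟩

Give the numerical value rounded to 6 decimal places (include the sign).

−√(3/14) ≈ -0.462910

√[3·5!1!1!/8! · 3!3!4!2!2!0!] = √(216/7)
  +(−1)^3/∏(3,2,0,1,1,0)! = -1/12  (running -1/12)
⟨..|..⟩ = √(216/7)·(-1/12) = -0.462910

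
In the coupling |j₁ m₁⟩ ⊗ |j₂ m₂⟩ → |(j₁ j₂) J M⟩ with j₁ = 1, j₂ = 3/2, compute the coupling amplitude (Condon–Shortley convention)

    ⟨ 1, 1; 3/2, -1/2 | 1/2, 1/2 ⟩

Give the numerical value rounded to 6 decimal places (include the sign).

+0.408248  (= +√(1/6))

√[2·2!0!1!/4! · 2!0!1!2!1!0!] = √(2/3)
  +(−1)^0/∏(0,2,0,1,0,0)! = 1/2  (running 1/2)
⟨..|..⟩ = √(2/3)·(1/2) = +0.408248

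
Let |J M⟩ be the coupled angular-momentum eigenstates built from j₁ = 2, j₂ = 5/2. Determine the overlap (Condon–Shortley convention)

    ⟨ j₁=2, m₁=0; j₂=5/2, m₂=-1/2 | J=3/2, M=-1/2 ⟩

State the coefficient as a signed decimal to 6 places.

j₁+j₂−J=3  J+j₁−j₂=1  J−j₁+j₂=2  j₁+j₂+J+1=7
(j₁±m₁, j₂±m₂, J±M) = (2,2,2,3,1,2)
P² = 32/35
sum k=1..2:
  [1] −1/2 = -1/2
  [2] +1/4 = 1/4
S = -1/4
C² = P²·S² = 2/35 ; C = -0.239046

-0.239046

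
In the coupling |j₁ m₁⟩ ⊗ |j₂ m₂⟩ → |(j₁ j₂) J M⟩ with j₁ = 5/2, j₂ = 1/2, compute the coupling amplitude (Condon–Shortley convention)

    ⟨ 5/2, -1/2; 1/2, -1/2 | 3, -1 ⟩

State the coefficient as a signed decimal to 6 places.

√[7·0!5!1!/7! · 2!3!0!1!2!4!] = √(96)
  +(−1)^0/∏(0,0,3,0,2,1)! = 1/12  (running 1/12)
⟨..|..⟩ = √(96)·(1/12) = +0.816497

+0.816497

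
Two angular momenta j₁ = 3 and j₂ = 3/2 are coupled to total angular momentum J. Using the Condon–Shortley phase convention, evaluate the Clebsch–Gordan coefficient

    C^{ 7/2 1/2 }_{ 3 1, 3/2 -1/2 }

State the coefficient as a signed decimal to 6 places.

+√(2/7) = +0.534522

j₁+j₂−J=1  J+j₁−j₂=5  J−j₁+j₂=2  j₁+j₂+J+1=9
(j₁±m₁, j₂±m₂, J±M) = (4,2,1,2,4,3)
P² = 512/7
sum k=0..1:
  [0] +1/12 = 1/12
  [1] −1/48 = -1/48
S = 1/16
C² = P²·S² = 2/7 ; C = +0.534522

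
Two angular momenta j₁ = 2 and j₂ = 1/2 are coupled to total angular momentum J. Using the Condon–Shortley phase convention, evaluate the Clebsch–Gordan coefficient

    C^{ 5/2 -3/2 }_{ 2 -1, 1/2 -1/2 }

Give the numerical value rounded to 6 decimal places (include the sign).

+√(4/5) = +0.894427

√[6·0!4!1!/6! · 1!3!0!1!1!4!] = √(144/5)
  +(−1)^0/∏(0,0,3,0,1,1)! = 1/6  (running 1/6)
⟨..|..⟩ = √(144/5)·(1/6) = +0.894427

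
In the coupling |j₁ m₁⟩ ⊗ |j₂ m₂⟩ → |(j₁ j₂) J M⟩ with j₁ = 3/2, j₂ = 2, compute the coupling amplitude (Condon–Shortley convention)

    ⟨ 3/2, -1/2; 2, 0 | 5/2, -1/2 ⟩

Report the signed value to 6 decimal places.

−√(3/35) ≈ -0.292770

√[6·1!2!3!/7! · 1!2!2!2!2!3!] = √(48/35)
  +(−1)^0/∏(0,1,2,2,0,1)! = 1/4  (running 1/4)
  +(−1)^1/∏(1,0,1,1,1,2)! = -1/2  (running -1/4)
⟨..|..⟩ = √(48/35)·(-1/4) = -0.292770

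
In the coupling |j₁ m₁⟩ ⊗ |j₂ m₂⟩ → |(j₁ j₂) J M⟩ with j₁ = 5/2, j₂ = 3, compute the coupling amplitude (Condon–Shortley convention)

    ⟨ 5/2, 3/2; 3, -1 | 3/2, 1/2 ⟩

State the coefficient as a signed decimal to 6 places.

j₁+j₂−J=4  J+j₁−j₂=1  J−j₁+j₂=2  j₁+j₂+J+1=8
(j₁±m₁, j₂±m₂, J±M) = (4,1,2,4,2,1)
P² = 384/35
sum k=0..1:
  [0] +1/48 = 1/48
  [1] −1/6 = -1/6
S = -7/48
C² = P²·S² = 7/30 ; C = -0.483046

-0.483046  (= −√(7/30))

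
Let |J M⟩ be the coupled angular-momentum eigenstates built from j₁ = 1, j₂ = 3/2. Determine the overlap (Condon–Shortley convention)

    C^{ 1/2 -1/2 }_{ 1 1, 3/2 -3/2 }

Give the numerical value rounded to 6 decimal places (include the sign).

+0.707107

√[2·2!0!1!/4! · 2!0!0!3!0!1!] = √(2)
  +(−1)^0/∏(0,2,0,0,0,1)! = 1/2  (running 1/2)
⟨..|..⟩ = √(2)·(1/2) = +0.707107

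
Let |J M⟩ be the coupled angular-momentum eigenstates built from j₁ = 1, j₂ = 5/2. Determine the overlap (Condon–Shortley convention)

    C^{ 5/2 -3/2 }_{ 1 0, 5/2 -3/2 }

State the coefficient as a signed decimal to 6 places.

+√(9/35) = +0.507093

√[6·1!1!4!/7! · 1!1!1!4!1!4!] = √(576/35)
  +(−1)^0/∏(0,1,1,1,0,3)! = 1/6  (running 1/6)
  +(−1)^1/∏(1,0,0,0,1,4)! = -1/24  (running 1/8)
⟨..|..⟩ = √(576/35)·(1/8) = +0.507093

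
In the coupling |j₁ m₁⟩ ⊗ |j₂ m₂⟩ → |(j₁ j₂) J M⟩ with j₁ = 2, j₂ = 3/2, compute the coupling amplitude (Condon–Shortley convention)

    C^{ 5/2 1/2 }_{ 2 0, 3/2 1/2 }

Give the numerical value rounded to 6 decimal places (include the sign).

-0.292770

j₁+j₂−J=1  J+j₁−j₂=3  J−j₁+j₂=2  j₁+j₂+J+1=7
(j₁±m₁, j₂±m₂, J±M) = (2,2,2,1,3,2)
P² = 48/35
sum k=0..1:
  [0] +1/4 = 1/4
  [1] −1/2 = -1/2
S = -1/4
C² = P²·S² = 3/35 ; C = -0.292770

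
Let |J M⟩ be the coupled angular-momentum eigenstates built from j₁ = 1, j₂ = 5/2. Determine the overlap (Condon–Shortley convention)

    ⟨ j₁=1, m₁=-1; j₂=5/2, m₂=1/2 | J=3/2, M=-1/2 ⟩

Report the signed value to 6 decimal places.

√[4·2!0!3!/6! · 0!2!3!2!1!2!] = √(16/5)
  +(−1)^2/∏(2,0,0,1,0,2)! = 1/4  (running 1/4)
⟨..|..⟩ = √(16/5)·(1/4) = +0.447214

+√(1/5) ≈ +0.447214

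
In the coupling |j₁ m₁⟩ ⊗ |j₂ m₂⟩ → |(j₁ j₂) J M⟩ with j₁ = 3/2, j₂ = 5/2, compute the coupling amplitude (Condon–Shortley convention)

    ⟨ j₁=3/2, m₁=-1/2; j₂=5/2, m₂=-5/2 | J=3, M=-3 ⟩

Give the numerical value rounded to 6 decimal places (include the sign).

+0.790569  (= +√(5/8))

√[7·1!2!4!/8! · 1!2!0!5!0!6!] = √(1440)
  +(−1)^0/∏(0,1,2,0,0,4)! = 1/48  (running 1/48)
⟨..|..⟩ = √(1440)·(1/48) = +0.790569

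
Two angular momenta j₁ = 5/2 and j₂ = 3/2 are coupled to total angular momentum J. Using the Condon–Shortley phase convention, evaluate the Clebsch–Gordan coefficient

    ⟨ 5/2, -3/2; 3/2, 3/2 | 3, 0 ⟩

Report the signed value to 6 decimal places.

−√(3/10) ≈ -0.547723

j₁+j₂−J=1  J+j₁−j₂=4  J−j₁+j₂=2  j₁+j₂+J+1=8
(j₁±m₁, j₂±m₂, J±M) = (1,4,3,0,3,3)
P² = 216/5
sum k=1..1:
  [1] −1/12 = -1/12
S = -1/12
C² = P²·S² = 3/10 ; C = -0.547723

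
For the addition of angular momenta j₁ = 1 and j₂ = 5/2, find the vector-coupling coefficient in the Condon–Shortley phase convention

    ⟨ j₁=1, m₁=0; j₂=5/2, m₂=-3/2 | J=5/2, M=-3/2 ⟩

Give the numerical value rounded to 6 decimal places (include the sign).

+0.507093  (= +√(9/35))

√[6·1!1!4!/7! · 1!1!1!4!1!4!] = √(576/35)
  +(−1)^0/∏(0,1,1,1,0,3)! = 1/6  (running 1/6)
  +(−1)^1/∏(1,0,0,0,1,4)! = -1/24  (running 1/8)
⟨..|..⟩ = √(576/35)·(1/8) = +0.507093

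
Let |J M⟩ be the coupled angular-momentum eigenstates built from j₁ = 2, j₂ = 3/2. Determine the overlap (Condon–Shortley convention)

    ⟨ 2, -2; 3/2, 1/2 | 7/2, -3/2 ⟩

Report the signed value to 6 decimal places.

j₁+j₂−J=0  J+j₁−j₂=4  J−j₁+j₂=3  j₁+j₂+J+1=8
(j₁±m₁, j₂±m₂, J±M) = (0,4,2,1,2,5)
P² = 2304/7
sum k=0..0:
  [0] +1/48 = 1/48
S = 1/48
C² = P²·S² = 1/7 ; C = +0.377964

+0.377964  (= +√(1/7))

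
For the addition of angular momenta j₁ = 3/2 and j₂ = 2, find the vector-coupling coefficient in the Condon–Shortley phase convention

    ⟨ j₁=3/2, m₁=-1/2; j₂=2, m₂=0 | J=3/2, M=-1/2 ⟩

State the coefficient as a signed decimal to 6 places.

−√(1/5) ≈ -0.447214

triangle: 2!*1!*2!/6! = 4/720
(j±m)!: 1!*2!*2!*2!*1!*2! = 16
prefactor² = (2J+1)*Δ*N² = 16/45
  k=1: −1/(1!*1!*1!*1!*0!*1!) = -1
  k=2: +1/(2!*0!*0!*0!*1!*2!) = 1/4
Σ = -3/4  ⇒  CG² = 16/45*(-3/4)² = 1/5
CG = −√(1/5) = -0.447214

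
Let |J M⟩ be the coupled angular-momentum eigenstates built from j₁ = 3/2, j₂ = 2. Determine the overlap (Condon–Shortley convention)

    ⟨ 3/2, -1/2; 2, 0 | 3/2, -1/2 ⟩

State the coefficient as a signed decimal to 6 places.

√[4·2!1!2!/6! · 1!2!2!2!1!2!] = √(16/45)
  +(−1)^1/∏(1,1,1,1,0,1)! = -1  (running -1)
  +(−1)^2/∏(2,0,0,0,1,2)! = 1/4  (running -3/4)
⟨..|..⟩ = √(16/45)·(-3/4) = -0.447214

−√(1/5) = -0.447214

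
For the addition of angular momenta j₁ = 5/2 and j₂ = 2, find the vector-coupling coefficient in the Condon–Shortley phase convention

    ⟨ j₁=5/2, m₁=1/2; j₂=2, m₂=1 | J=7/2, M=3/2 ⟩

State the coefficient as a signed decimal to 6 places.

-0.308607  (= −√(2/21))

triangle: 1!·4!·3!/9! = 144/362880
(j±m)!: 3!·2!·3!·1!·5!·2! = 17280
prefactor² = (2J+1)·Δ·N² = 384/7
  k=0: +1/(0!·1!·2!·3!·2!·0!) = 1/24
  k=1: −1/(1!·0!·1!·2!·3!·1!) = -1/12
Σ = -1/24  ⇒  CG² = 384/7·(-1/24)² = 2/21
CG = −√(2/21) = -0.308607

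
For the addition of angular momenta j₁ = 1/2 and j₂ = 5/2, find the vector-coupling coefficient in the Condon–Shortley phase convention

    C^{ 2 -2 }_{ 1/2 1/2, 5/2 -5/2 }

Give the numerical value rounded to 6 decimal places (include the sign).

+√(5/6) ≈ +0.912871

triangle: 1!×0!×4!/6! = 24/720
(j±m)!: 1!×0!×0!×5!×0!×4! = 2880
prefactor² = (2J+1)×Δ×N² = 480
  k=0: +1/(0!×1!×0!×0!×0!×4!) = 1/24
Σ = 1/24  ⇒  CG² = 480×1/24² = 5/6
CG = +√(5/6) = +0.912871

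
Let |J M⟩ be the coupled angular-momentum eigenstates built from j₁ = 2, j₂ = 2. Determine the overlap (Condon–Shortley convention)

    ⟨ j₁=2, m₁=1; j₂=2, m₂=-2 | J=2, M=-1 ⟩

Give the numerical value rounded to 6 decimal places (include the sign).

+√(3/7) = +0.654654

j₁+j₂−J=2  J+j₁−j₂=2  J−j₁+j₂=2  j₁+j₂+J+1=7
(j₁±m₁, j₂±m₂, J±M) = (3,1,0,4,1,3)
P² = 48/7
sum k=0..0:
  [0] +1/4 = 1/4
S = 1/4
C² = P²·S² = 3/7 ; C = +0.654654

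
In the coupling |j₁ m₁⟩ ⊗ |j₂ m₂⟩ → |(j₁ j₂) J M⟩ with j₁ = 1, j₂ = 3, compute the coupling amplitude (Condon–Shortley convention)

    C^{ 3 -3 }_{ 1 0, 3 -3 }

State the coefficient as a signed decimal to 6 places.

+0.866025  (= +√(3/4))

triangle: 1!*1!*5!/8! = 120/40320
(j±m)!: 1!*1!*0!*6!*0!*6! = 518400
prefactor² = (2J+1)*Δ*N² = 10800
  k=0: +1/(0!*1!*1!*0!*0!*5!) = 1/120
Σ = 1/120  ⇒  CG² = 10800*1/120² = 3/4
CG = +√(3/4) = +0.866025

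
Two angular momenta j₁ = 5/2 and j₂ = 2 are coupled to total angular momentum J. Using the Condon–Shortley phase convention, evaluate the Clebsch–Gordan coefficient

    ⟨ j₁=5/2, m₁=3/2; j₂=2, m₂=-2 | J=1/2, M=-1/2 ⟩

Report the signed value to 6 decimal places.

+√(1/15) ≈ +0.258199

triangle: 4!·1!·0!/6! = 24/720
(j±m)!: 4!·1!·0!·4!·0!·1! = 576
prefactor² = (2J+1)·Δ·N² = 192/5
  k=0: +1/(0!·4!·1!·0!·0!·0!) = 1/24
Σ = 1/24  ⇒  CG² = 192/5·1/24² = 1/15
CG = +√(1/15) = +0.258199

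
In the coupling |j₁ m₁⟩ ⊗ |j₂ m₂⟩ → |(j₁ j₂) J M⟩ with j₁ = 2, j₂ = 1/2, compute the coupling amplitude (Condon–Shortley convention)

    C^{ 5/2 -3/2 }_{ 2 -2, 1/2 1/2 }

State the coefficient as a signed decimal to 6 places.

+0.447214

√[6·0!4!1!/6! · 0!4!1!0!1!4!] = √(576/5)
  +(−1)^0/∏(0,0,4,1,0,0)! = 1/24  (running 1/24)
⟨..|..⟩ = √(576/5)·(1/24) = +0.447214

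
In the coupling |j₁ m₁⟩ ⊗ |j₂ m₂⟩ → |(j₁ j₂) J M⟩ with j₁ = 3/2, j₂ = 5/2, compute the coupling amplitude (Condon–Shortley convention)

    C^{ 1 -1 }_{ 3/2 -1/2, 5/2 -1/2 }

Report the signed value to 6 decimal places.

+0.387298

√[3·3!0!2!/6! · 1!2!2!3!0!2!] = √(12/5)
  +(−1)^2/∏(2,1,0,0,0,2)! = 1/4  (running 1/4)
⟨..|..⟩ = √(12/5)·(1/4) = +0.387298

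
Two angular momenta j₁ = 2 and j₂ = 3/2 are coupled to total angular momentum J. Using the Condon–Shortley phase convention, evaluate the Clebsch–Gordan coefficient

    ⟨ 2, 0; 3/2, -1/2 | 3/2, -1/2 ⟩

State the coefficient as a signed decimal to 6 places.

√[4·2!2!1!/6! · 2!2!1!2!1!2!] = √(16/45)
  +(−1)^0/∏(0,2,2,1,0,0)! = 1/4  (running 1/4)
  +(−1)^1/∏(1,1,1,0,1,1)! = -1  (running -3/4)
⟨..|..⟩ = √(16/45)·(-3/4) = -0.447214

-0.447214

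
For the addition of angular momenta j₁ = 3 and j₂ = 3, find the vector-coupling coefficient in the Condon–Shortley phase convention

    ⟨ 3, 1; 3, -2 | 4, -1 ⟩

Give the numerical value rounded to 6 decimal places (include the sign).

+√(16/77) = +0.455842

√[9·2!4!4!/11! · 4!2!1!5!3!5!] = √(82944/77)
  +(−1)^0/∏(0,2,2,1,2,3)! = 1/48  (running 1/48)
  +(−1)^1/∏(1,1,1,0,3,4)! = -1/144  (running 1/72)
⟨..|..⟩ = √(82944/77)·(1/72) = +0.455842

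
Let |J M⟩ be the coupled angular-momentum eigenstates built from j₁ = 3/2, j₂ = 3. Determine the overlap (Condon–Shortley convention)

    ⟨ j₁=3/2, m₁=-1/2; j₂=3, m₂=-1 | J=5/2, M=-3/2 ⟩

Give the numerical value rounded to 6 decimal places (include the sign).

j₁+j₂−J=2  J+j₁−j₂=1  J−j₁+j₂=4  j₁+j₂+J+1=8
(j₁±m₁, j₂±m₂, J±M) = (1,2,2,4,1,4)
P² = 576/35
sum k=1..2:
  [1] −1/6 = -1/6
  [2] +1/48 = 1/48
S = -7/48
C² = P²·S² = 7/20 ; C = -0.591608

−√(7/20) = -0.591608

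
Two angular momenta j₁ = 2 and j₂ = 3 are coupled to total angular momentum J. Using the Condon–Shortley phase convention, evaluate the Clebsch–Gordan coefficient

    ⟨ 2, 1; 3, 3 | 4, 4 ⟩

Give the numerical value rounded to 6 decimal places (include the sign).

-0.774597

triangle: 1!*3!*5!/10! = 720/3628800
(j±m)!: 3!*1!*6!*0!*8!*0! = 174182400
prefactor² = (2J+1)*Δ*N² = 311040
  k=1: −1/(1!*0!*0!*5!*3!*0!) = -1/720
Σ = -1/720  ⇒  CG² = 311040*(-1/720)² = 3/5
CG = −√(3/5) = -0.774597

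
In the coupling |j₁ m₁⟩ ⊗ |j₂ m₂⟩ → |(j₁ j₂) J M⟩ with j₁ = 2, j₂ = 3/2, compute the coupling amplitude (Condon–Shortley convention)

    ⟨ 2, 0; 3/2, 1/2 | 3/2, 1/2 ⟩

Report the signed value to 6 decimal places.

j₁+j₂−J=2  J+j₁−j₂=2  J−j₁+j₂=1  j₁+j₂+J+1=6
(j₁±m₁, j₂±m₂, J±M) = (2,2,2,1,2,1)
P² = 16/45
sum k=1..2:
  [1] −1/1 = -1
  [2] +1/4 = 1/4
S = -3/4
C² = P²·S² = 1/5 ; C = -0.447214

-0.447214  (= −√(1/5))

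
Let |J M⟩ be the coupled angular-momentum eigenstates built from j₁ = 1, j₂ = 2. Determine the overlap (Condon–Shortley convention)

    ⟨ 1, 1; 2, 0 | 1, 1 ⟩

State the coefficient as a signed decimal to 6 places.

triangle: 2!×0!×2!/5! = 4/120
(j±m)!: 2!×0!×2!×2!×2!×0! = 16
prefactor² = (2J+1)×Δ×N² = 8/5
  k=0: +1/(0!×2!×0!×2!×0!×0!) = 1/4
Σ = 1/4  ⇒  CG² = 8/5×1/4² = 1/10
CG = +√(1/10) = +0.316228

+0.316228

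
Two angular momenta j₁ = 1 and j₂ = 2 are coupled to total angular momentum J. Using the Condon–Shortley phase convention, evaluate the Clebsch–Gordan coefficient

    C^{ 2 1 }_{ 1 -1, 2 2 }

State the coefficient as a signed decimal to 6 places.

−√(1/3) = -0.577350

√[5·1!1!3!/6! · 0!2!4!0!3!1!] = √(12)
  +(−1)^1/∏(1,0,1,3,0,0)! = -1/6  (running -1/6)
⟨..|..⟩ = √(12)·(-1/6) = -0.577350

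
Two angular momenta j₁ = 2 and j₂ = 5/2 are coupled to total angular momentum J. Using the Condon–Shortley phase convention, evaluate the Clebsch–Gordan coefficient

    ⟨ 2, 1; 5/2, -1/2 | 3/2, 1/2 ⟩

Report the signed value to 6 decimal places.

-0.487950  (= −√(5/21))

triangle: 3!·1!·2!/7! = 12/5040
(j±m)!: 3!·1!·2!·3!·2!·1! = 144
prefactor² = (2J+1)·Δ·N² = 48/35
  k=0: +1/(0!·3!·1!·2!·0!·0!) = 1/12
  k=1: −1/(1!·2!·0!·1!·1!·1!) = -1/2
Σ = -5/12  ⇒  CG² = 48/35·(-5/12)² = 5/21
CG = −√(5/21) = -0.487950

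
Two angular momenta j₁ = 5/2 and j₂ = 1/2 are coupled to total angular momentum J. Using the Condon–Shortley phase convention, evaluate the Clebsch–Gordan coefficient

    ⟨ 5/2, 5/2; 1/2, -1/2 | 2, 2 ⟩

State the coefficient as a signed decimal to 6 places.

+0.912871

√[5·1!4!0!/6! · 5!0!0!1!4!0!] = √(480)
  +(−1)^0/∏(0,1,0,0,4,0)! = 1/24  (running 1/24)
⟨..|..⟩ = √(480)·(1/24) = +0.912871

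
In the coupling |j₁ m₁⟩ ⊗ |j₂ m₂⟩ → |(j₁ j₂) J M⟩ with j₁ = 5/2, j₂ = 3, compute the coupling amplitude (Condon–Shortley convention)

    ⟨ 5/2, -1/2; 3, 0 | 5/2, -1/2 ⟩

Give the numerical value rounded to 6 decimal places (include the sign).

√[6·3!2!3!/9! · 2!3!3!3!2!3!] = √(216/35)
  +(−1)^1/∏(1,2,2,2,0,1)! = -1/8  (running -1/8)
  +(−1)^2/∏(2,1,1,1,1,2)! = 1/4  (running 1/8)
  +(−1)^3/∏(3,0,0,0,2,3)! = -1/72  (running 1/9)
⟨..|..⟩ = √(216/35)·(1/9) = +0.276026

+0.276026  (= +√(8/105))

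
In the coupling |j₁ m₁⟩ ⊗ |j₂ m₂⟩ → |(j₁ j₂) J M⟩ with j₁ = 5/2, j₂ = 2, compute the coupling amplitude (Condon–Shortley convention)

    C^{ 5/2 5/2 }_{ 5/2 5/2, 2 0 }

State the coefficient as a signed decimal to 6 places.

+0.597614  (= +√(5/14))

triangle: 2!×3!×2!/8! = 24/40320
(j±m)!: 5!×0!×2!×2!×5!×0! = 57600
prefactor² = (2J+1)×Δ×N² = 1440/7
  k=0: +1/(0!×2!×0!×2!×3!×0!) = 1/24
Σ = 1/24  ⇒  CG² = 1440/7×1/24² = 5/14
CG = +√(5/14) = +0.597614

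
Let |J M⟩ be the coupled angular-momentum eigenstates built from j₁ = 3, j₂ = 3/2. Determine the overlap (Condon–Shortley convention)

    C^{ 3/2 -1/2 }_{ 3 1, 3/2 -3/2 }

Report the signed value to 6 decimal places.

j₁+j₂−J=3  J+j₁−j₂=3  J−j₁+j₂=0  j₁+j₂+J+1=7
(j₁±m₁, j₂±m₂, J±M) = (4,2,0,3,1,2)
P² = 576/35
sum k=0..0:
  [0] +1/12 = 1/12
S = 1/12
C² = P²·S² = 4/35 ; C = +0.338062

+0.338062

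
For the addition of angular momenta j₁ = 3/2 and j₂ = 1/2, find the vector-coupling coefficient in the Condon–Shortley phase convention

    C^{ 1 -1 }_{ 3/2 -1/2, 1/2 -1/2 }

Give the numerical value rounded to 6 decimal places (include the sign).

triangle: 1!·2!·0!/4! = 2/24
(j±m)!: 1!·2!·0!·1!·0!·2! = 4
prefactor² = (2J+1)·Δ·N² = 1
  k=0: +1/(0!·1!·2!·0!·0!·0!) = 1/2
Σ = 1/2  ⇒  CG² = 1·1/2² = 1/4
CG = +√(1/4) = +0.500000

+0.500000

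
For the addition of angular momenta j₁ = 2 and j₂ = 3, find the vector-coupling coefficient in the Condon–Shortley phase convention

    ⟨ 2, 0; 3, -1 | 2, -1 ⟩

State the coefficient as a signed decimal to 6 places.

-0.377964  (= −√(1/7))

j₁+j₂−J=3  J+j₁−j₂=1  J−j₁+j₂=3  j₁+j₂+J+1=8
(j₁±m₁, j₂±m₂, J±M) = (2,2,2,4,1,3)
P² = 36/7
sum k=1..2:
  [1] −1/4 = -1/4
  [2] +1/12 = 1/12
S = -1/6
C² = P²·S² = 1/7 ; C = -0.377964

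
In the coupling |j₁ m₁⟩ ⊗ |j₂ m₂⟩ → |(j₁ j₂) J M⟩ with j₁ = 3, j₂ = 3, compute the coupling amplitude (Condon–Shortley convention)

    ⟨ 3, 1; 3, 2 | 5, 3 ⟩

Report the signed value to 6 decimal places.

triangle: 1!×5!×5!/12! = 14400/479001600
(j±m)!: 4!×2!×5!×1!×8!×2! = 464486400
prefactor² = (2J+1)×Δ×N² = 153600
  k=0: +1/(0!×1!×2!×5!×3!×0!) = 1/1440
  k=1: −1/(1!×0!×1!×4!×4!×1!) = -1/576
Σ = -1/960  ⇒  CG² = 153600×(-1/960)² = 1/6
CG = −√(1/6) = -0.408248

-0.408248  (= −√(1/6))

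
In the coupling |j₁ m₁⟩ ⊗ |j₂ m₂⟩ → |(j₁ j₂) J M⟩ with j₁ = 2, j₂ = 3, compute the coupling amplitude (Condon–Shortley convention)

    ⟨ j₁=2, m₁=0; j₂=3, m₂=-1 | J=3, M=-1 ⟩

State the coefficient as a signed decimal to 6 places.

-0.387298

j₁+j₂−J=2  J+j₁−j₂=2  J−j₁+j₂=4  j₁+j₂+J+1=9
(j₁±m₁, j₂±m₂, J±M) = (2,2,2,4,2,4)
P² = 256/15
sum k=0..2:
  [0] +1/16 = 1/16
  [1] −1/6 = -1/6
  [2] +1/96 = 1/96
S = -3/32
C² = P²·S² = 3/20 ; C = -0.387298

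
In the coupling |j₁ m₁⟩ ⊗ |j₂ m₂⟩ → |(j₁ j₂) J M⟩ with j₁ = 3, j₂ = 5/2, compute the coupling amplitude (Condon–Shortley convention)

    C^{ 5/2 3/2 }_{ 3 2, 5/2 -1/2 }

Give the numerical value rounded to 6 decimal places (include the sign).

triangle: 3!*3!*2!/9! = 72/362880
(j±m)!: 5!*1!*2!*3!*4!*1! = 34560
prefactor² = (2J+1)*Δ*N² = 288/7
  k=0: +1/(0!*3!*1!*2!*2!*0!) = 1/24
  k=1: −1/(1!*2!*0!*1!*3!*1!) = -1/12
Σ = -1/24  ⇒  CG² = 288/7*(-1/24)² = 1/14
CG = −√(1/14) = -0.267261

-0.267261  (= −√(1/14))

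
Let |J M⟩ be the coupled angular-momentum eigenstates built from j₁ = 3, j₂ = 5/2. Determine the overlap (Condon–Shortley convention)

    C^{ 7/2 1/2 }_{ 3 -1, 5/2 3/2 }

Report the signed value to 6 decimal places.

+0.356348  (= +√(8/63))

√[8·2!4!3!/10! · 2!4!4!1!4!3!] = √(18432/175)
  +(−1)^1/∏(1,1,3,3,1,0)! = -1/36  (running -1/36)
  +(−1)^2/∏(2,0,2,2,2,1)! = 1/16  (running 5/144)
⟨..|..⟩ = √(18432/175)·(5/144) = +0.356348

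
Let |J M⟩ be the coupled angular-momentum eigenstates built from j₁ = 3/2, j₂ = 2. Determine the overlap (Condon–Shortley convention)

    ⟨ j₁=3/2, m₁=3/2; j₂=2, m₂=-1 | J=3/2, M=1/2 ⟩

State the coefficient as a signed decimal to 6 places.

triangle: 2!×1!×2!/6! = 4/720
(j±m)!: 3!×0!×1!×3!×2!×1! = 72
prefactor² = (2J+1)×Δ×N² = 8/5
  k=0: +1/(0!×2!×0!×1!×1!×1!) = 1/2
Σ = 1/2  ⇒  CG² = 8/5×1/2² = 2/5
CG = +√(2/5) = +0.632456

+0.632456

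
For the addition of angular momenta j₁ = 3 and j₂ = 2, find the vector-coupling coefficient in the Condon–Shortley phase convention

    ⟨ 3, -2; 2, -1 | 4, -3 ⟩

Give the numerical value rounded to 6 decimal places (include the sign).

−√(1/20) = -0.223607

√[9·1!5!3!/10! · 1!5!1!3!1!7!] = √(6480)
  +(−1)^0/∏(0,1,5,1,0,2)! = 1/240  (running 1/240)
  +(−1)^1/∏(1,0,4,0,1,3)! = -1/144  (running -1/360)
⟨..|..⟩ = √(6480)·(-1/360) = -0.223607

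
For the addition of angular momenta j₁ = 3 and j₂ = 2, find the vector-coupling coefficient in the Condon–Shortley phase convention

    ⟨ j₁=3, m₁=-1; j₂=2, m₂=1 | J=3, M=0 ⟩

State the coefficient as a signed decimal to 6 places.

j₁+j₂−J=2  J+j₁−j₂=4  J−j₁+j₂=2  j₁+j₂+J+1=9
(j₁±m₁, j₂±m₂, J±M) = (2,4,3,1,3,3)
P² = 96/5
sum k=1..2:
  [1] −1/12 = -1/12
  [2] +1/8 = 1/8
S = 1/24
C² = P²·S² = 1/30 ; C = +0.182574

+0.182574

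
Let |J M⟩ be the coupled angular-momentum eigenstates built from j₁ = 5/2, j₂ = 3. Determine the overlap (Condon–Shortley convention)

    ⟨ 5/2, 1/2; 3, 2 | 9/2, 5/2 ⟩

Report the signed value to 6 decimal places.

-0.497468  (= −√(49/198))

j₁+j₂−J=1  J+j₁−j₂=4  J−j₁+j₂=5  j₁+j₂+J+1=11
(j₁±m₁, j₂±m₂, J±M) = (3,2,5,1,7,2)
P² = 115200/11
sum k=0..1:
  [0] +1/480 = 1/480
  [1] −1/144 = -1/144
S = -7/1440
C² = P²·S² = 49/198 ; C = -0.497468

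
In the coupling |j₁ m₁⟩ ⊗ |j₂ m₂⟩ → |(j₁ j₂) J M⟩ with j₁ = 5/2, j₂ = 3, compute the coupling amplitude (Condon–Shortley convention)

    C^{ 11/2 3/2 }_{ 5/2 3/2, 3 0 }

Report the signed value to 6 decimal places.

triangle: 0!*5!*6!/12! = 86400/479001600
(j±m)!: 4!*1!*3!*3!*7!*4! = 104509440
prefactor² = (2J+1)*Δ*N² = 2488320/11
  k=0: +1/(0!*0!*1!*3!*4!*3!) = 1/864
Σ = 1/864  ⇒  CG² = 2488320/11*1/864² = 10/33
CG = +√(10/33) = +0.550482

+√(10/33) ≈ +0.550482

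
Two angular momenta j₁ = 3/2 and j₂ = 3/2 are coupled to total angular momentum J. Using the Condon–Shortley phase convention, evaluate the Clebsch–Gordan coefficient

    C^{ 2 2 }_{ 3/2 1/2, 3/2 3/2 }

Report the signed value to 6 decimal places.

−√(1/2) = -0.707107

√[5·1!2!2!/6! · 2!1!3!0!4!0!] = √(8)
  +(−1)^1/∏(1,0,0,2,2,0)! = -1/4  (running -1/4)
⟨..|..⟩ = √(8)·(-1/4) = -0.707107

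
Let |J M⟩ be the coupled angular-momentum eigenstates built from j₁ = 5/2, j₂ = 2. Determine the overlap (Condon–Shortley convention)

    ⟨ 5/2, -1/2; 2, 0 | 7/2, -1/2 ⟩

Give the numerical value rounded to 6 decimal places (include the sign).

-0.195180  (= −√(4/105))

triangle: 1!×4!×3!/9! = 144/362880
(j±m)!: 2!×3!×2!×2!×3!×4! = 6912
prefactor² = (2J+1)×Δ×N² = 768/35
  k=0: +1/(0!×1!×3!×2!×1!×1!) = 1/12
  k=1: −1/(1!×0!×2!×1!×2!×2!) = -1/8
Σ = -1/24  ⇒  CG² = 768/35×(-1/24)² = 4/105
CG = −√(4/105) = -0.195180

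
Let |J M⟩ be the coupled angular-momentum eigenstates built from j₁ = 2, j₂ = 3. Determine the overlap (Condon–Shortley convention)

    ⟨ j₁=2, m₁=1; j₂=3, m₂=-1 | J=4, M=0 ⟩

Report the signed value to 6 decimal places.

+0.597614

√[9·1!3!5!/10! · 3!1!2!4!4!4!] = √(10368/35)
  +(−1)^0/∏(0,1,1,2,2,3)! = 1/24  (running 1/24)
  +(−1)^1/∏(1,0,0,1,3,4)! = -1/144  (running 5/144)
⟨..|..⟩ = √(10368/35)·(5/144) = +0.597614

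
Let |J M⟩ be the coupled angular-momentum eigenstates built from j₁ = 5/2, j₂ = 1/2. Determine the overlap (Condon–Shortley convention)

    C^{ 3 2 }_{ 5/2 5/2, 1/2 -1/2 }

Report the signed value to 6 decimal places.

√[7·0!5!1!/7! · 5!0!0!1!5!1!] = √(2400)
  +(−1)^0/∏(0,0,0,0,5,1)! = 1/120  (running 1/120)
⟨..|..⟩ = √(2400)·(1/120) = +0.408248

+√(1/6) = +0.408248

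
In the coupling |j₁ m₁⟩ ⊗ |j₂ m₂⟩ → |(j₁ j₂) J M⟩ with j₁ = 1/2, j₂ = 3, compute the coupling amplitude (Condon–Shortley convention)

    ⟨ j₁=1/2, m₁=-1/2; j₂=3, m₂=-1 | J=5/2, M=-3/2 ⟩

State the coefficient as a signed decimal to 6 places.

-0.534522  (= −√(2/7))

j₁+j₂−J=1  J+j₁−j₂=0  J−j₁+j₂=5  j₁+j₂+J+1=7
(j₁±m₁, j₂±m₂, J±M) = (0,1,2,4,1,4)
P² = 1152/7
sum k=1..1:
  [1] −1/24 = -1/24
S = -1/24
C² = P²·S² = 2/7 ; C = -0.534522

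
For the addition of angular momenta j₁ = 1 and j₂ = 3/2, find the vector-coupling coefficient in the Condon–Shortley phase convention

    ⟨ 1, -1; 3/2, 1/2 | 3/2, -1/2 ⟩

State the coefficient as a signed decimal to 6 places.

j₁+j₂−J=1  J+j₁−j₂=1  J−j₁+j₂=2  j₁+j₂+J+1=5
(j₁±m₁, j₂±m₂, J±M) = (0,2,2,1,1,2)
P² = 8/15
sum k=1..1:
  [1] −1/1 = -1
S = -1
C² = P²·S² = 8/15 ; C = -0.730297

-0.730297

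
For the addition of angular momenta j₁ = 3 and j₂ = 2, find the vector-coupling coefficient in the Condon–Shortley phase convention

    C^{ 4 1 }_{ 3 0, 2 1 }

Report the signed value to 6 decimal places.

√[9·1!5!3!/10! · 3!3!3!1!5!3!] = √(1944/7)
  +(−1)^0/∏(0,1,3,3,2,0)! = 1/72  (running 1/72)
  +(−1)^1/∏(1,0,2,2,3,1)! = -1/24  (running -1/36)
⟨..|..⟩ = √(1944/7)·(-1/36) = -0.462910

-0.462910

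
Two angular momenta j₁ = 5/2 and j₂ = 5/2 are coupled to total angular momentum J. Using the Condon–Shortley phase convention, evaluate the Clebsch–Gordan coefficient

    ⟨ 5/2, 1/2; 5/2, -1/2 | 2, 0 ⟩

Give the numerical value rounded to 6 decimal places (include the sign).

triangle: 3!*2!*2!/8! = 24/40320
(j±m)!: 3!*2!*2!*3!*2!*2! = 576
prefactor² = (2J+1)*Δ*N² = 12/7
  k=0: +1/(0!*3!*2!*2!*0!*0!) = 1/24
  k=1: −1/(1!*2!*1!*1!*1!*1!) = -1/2
  k=2: +1/(2!*1!*0!*0!*2!*2!) = 1/8
Σ = -1/3  ⇒  CG² = 12/7*(-1/3)² = 4/21
CG = −√(4/21) = -0.436436

-0.436436  (= −√(4/21))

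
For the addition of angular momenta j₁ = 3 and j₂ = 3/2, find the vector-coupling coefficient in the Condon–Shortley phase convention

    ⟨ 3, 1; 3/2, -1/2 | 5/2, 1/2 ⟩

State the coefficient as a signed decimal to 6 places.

triangle: 2!·4!·1!/8! = 48/40320
(j±m)!: 4!·2!·1!·2!·3!·2! = 1152
prefactor² = (2J+1)·Δ·N² = 288/35
  k=0: +1/(0!·2!·2!·1!·2!·0!) = 1/8
  k=1: −1/(1!·1!·1!·0!·3!·1!) = -1/6
Σ = -1/24  ⇒  CG² = 288/35·(-1/24)² = 1/70
CG = −√(1/70) = -0.119523

−√(1/70) ≈ -0.119523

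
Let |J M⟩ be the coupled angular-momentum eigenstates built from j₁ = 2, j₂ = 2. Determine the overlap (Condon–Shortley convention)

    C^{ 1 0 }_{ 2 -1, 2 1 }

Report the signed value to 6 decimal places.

√[3·3!1!1!/6! · 1!3!3!1!1!1!] = √(9/10)
  +(−1)^2/∏(2,1,1,1,0,0)! = 1/2  (running 1/2)
  +(−1)^3/∏(3,0,0,0,1,1)! = -1/6  (running 1/3)
⟨..|..⟩ = √(9/10)·(1/3) = +0.316228

+0.316228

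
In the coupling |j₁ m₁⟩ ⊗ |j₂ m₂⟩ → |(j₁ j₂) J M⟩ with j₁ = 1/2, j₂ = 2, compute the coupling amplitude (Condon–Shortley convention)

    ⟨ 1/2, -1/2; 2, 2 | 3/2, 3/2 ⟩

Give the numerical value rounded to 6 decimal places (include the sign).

j₁+j₂−J=1  J+j₁−j₂=0  J−j₁+j₂=3  j₁+j₂+J+1=5
(j₁±m₁, j₂±m₂, J±M) = (0,1,4,0,3,0)
P² = 144/5
sum k=1..1:
  [1] −1/6 = -1/6
S = -1/6
C² = P²·S² = 4/5 ; C = -0.894427

−√(4/5) ≈ -0.894427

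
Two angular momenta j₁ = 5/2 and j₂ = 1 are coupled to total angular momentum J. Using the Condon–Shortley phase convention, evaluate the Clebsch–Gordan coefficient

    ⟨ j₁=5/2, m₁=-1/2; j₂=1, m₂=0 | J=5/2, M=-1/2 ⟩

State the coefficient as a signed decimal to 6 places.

triangle: 1!·4!·1!/7! = 24/5040
(j±m)!: 2!·3!·1!·1!·2!·3! = 144
prefactor² = (2J+1)·Δ·N² = 144/35
  k=0: +1/(0!·1!·3!·1!·1!·0!) = 1/6
  k=1: −1/(1!·0!·2!·0!·2!·1!) = -1/4
Σ = -1/12  ⇒  CG² = 144/35·(-1/12)² = 1/35
CG = −√(1/35) = -0.169031

−√(1/35) ≈ -0.169031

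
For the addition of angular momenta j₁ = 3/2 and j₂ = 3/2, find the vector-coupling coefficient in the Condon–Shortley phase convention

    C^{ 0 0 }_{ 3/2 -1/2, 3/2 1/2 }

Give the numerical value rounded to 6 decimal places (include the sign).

j₁+j₂−J=3  J+j₁−j₂=0  J−j₁+j₂=0  j₁+j₂+J+1=4
(j₁±m₁, j₂±m₂, J±M) = (1,2,2,1,0,0)
P² = 1
sum k=2..2:
  [2] +1/2 = 1/2
S = 1/2
C² = P²·S² = 1/4 ; C = +0.500000

+0.500000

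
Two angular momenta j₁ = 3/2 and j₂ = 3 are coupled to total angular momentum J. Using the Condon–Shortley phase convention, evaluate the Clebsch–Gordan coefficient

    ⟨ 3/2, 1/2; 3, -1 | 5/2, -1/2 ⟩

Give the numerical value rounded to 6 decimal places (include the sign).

-0.119523

j₁+j₂−J=2  J+j₁−j₂=1  J−j₁+j₂=4  j₁+j₂+J+1=8
(j₁±m₁, j₂±m₂, J±M) = (2,1,2,4,2,3)
P² = 288/35
sum k=0..1:
  [0] +1/8 = 1/8
  [1] −1/6 = -1/6
S = -1/24
C² = P²·S² = 1/70 ; C = -0.119523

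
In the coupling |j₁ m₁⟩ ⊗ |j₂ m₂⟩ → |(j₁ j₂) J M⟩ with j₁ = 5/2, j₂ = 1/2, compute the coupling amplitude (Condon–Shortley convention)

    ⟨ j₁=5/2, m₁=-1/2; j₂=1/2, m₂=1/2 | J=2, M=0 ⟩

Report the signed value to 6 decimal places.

-0.707107

j₁+j₂−J=1  J+j₁−j₂=4  J−j₁+j₂=0  j₁+j₂+J+1=6
(j₁±m₁, j₂±m₂, J±M) = (2,3,1,0,2,2)
P² = 8
sum k=1..1:
  [1] −1/4 = -1/4
S = -1/4
C² = P²·S² = 1/2 ; C = -0.707107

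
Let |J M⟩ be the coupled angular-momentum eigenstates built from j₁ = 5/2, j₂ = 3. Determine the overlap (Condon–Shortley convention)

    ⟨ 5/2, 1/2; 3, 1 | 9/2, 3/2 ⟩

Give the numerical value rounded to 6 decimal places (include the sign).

√[10·1!4!5!/11! · 3!2!4!2!6!3!] = √(138240/77)
  +(−1)^0/∏(0,1,2,4,2,1)! = 1/96  (running 1/96)
  +(−1)^1/∏(1,0,1,3,3,2)! = -1/72  (running -1/288)
⟨..|..⟩ = √(138240/77)·(-1/288) = -0.147122

-0.147122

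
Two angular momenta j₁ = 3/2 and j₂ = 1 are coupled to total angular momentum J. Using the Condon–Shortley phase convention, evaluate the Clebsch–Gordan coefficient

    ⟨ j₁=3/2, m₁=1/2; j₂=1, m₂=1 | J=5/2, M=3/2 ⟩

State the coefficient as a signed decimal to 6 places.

triangle: 0!*3!*2!/6! = 12/720
(j±m)!: 2!*1!*2!*0!*4!*1! = 96
prefactor² = (2J+1)*Δ*N² = 48/5
  k=0: +1/(0!*0!*1!*2!*2!*0!) = 1/4
Σ = 1/4  ⇒  CG² = 48/5*1/4² = 3/5
CG = +√(3/5) = +0.774597

+√(3/5) = +0.774597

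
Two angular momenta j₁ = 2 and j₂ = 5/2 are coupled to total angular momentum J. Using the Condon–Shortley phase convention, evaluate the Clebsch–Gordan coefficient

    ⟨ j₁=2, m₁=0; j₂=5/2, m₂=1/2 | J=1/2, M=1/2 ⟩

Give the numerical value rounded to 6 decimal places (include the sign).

triangle: 4!·0!·1!/6! = 24/720
(j±m)!: 2!·2!·3!·2!·1!·0! = 48
prefactor² = (2J+1)·Δ·N² = 16/5
  k=2: +1/(2!·2!·0!·1!·0!·0!) = 1/4
Σ = 1/4  ⇒  CG² = 16/5·1/4² = 1/5
CG = +√(1/5) = +0.447214

+√(1/5) = +0.447214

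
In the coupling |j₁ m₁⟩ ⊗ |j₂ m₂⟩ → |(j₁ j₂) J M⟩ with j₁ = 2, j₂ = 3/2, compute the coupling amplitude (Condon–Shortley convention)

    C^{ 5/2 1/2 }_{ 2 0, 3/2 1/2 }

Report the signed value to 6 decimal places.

j₁+j₂−J=1  J+j₁−j₂=3  J−j₁+j₂=2  j₁+j₂+J+1=7
(j₁±m₁, j₂±m₂, J±M) = (2,2,2,1,3,2)
P² = 48/35
sum k=0..1:
  [0] +1/4 = 1/4
  [1] −1/2 = -1/2
S = -1/4
C² = P²·S² = 3/35 ; C = -0.292770

−√(3/35) ≈ -0.292770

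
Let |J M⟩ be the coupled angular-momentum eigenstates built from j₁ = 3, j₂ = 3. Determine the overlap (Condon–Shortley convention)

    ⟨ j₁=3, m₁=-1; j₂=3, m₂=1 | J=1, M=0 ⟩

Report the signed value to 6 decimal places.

-0.188982

√[3·5!1!1!/8! · 2!4!4!2!1!1!] = √(144/7)
  +(−1)^3/∏(3,2,1,1,0,0)! = -1/12  (running -1/12)
  +(−1)^4/∏(4,1,0,0,1,1)! = 1/24  (running -1/24)
⟨..|..⟩ = √(144/7)·(-1/24) = -0.188982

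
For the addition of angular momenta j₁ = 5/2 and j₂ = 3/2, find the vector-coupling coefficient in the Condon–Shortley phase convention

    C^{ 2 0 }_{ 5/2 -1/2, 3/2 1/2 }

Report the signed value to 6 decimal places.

triangle: 2!·3!·1!/7! = 12/5040
(j±m)!: 2!·3!·2!·1!·2!·2! = 96
prefactor² = (2J+1)·Δ·N² = 8/7
  k=1: −1/(1!·1!·2!·1!·1!·0!) = -1/2
  k=2: +1/(2!·0!·1!·0!·2!·1!) = 1/4
Σ = -1/4  ⇒  CG² = 8/7·(-1/4)² = 1/14
CG = −√(1/14) = -0.267261

−√(1/14) ≈ -0.267261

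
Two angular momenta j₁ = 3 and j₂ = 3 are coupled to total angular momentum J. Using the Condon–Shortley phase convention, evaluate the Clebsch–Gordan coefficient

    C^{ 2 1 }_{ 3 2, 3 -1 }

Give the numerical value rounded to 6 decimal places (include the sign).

-0.422577  (= −√(5/28))

triangle: 4!*2!*2!/9! = 96/362880
(j±m)!: 5!*1!*2!*4!*3!*1! = 34560
prefactor² = (2J+1)*Δ*N² = 320/7
  k=0: +1/(0!*4!*1!*2!*1!*0!) = 1/48
  k=1: −1/(1!*3!*0!*1!*2!*1!) = -1/12
Σ = -1/16  ⇒  CG² = 320/7*(-1/16)² = 5/28
CG = −√(5/28) = -0.422577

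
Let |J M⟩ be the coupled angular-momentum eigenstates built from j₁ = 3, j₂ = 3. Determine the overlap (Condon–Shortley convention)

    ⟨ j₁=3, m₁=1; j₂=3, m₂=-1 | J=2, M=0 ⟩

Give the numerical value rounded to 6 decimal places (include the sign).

j₁+j₂−J=4  J+j₁−j₂=2  J−j₁+j₂=2  j₁+j₂+J+1=9
(j₁±m₁, j₂±m₂, J±M) = (4,2,2,4,2,2)
P² = 256/21
sum k=0..2:
  [0] +1/96 = 1/96
  [1] −1/6 = -1/6
  [2] +1/16 = 1/16
S = -3/32
C² = P²·S² = 3/28 ; C = -0.327327

-0.327327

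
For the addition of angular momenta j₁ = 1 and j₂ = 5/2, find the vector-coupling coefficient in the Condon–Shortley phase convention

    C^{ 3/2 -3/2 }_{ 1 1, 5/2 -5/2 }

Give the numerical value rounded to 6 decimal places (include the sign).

+0.816497

√[4·2!0!3!/6! · 2!0!0!5!0!3!] = √(96)
  +(−1)^0/∏(0,2,0,0,0,3)! = 1/12  (running 1/12)
⟨..|..⟩ = √(96)·(1/12) = +0.816497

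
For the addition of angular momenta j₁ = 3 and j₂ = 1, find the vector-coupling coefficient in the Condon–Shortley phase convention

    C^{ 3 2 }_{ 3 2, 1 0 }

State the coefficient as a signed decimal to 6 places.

triangle: 1!*5!*1!/8! = 120/40320
(j±m)!: 5!*1!*1!*1!*5!*1! = 14400
prefactor² = (2J+1)*Δ*N² = 300
  k=0: +1/(0!*1!*1!*1!*4!*0!) = 1/24
  k=1: −1/(1!*0!*0!*0!*5!*1!) = -1/120
Σ = 1/30  ⇒  CG² = 300*1/30² = 1/3
CG = +√(1/3) = +0.577350

+√(1/3) ≈ +0.577350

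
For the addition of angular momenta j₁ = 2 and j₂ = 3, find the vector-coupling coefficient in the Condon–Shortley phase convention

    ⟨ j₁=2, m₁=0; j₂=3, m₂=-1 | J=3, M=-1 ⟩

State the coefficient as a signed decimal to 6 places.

triangle: 2!*2!*4!/9! = 96/362880
(j±m)!: 2!*2!*2!*4!*2!*4! = 9216
prefactor² = (2J+1)*Δ*N² = 256/15
  k=0: +1/(0!*2!*2!*2!*0!*2!) = 1/16
  k=1: −1/(1!*1!*1!*1!*1!*3!) = -1/6
  k=2: +1/(2!*0!*0!*0!*2!*4!) = 1/96
Σ = -3/32  ⇒  CG² = 256/15*(-3/32)² = 3/20
CG = −√(3/20) = -0.387298

−√(3/20) ≈ -0.387298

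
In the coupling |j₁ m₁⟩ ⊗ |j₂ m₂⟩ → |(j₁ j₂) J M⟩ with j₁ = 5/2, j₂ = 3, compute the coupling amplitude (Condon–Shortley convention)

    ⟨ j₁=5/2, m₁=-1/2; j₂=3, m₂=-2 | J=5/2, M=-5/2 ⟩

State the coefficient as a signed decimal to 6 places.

√[6·3!2!3!/9! · 2!3!1!5!0!5!] = √(1440/7)
  +(−1)^1/∏(1,2,2,0,0,3)! = -1/24  (running -1/24)
⟨..|..⟩ = √(1440/7)·(-1/24) = -0.597614

-0.597614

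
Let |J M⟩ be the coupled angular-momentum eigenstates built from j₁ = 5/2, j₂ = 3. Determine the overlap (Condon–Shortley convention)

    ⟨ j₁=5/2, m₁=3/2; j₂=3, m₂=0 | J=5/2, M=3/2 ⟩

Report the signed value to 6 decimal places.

triangle: 3!*2!*3!/9! = 72/362880
(j±m)!: 4!*1!*3!*3!*4!*1! = 20736
prefactor² = (2J+1)*Δ*N² = 864/35
  k=0: +1/(0!*3!*1!*3!*1!*0!) = 1/36
  k=1: −1/(1!*2!*0!*2!*2!*1!) = -1/8
Σ = -7/72  ⇒  CG² = 864/35*(-7/72)² = 7/30
CG = −√(7/30) = -0.483046

-0.483046  (= −√(7/30))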